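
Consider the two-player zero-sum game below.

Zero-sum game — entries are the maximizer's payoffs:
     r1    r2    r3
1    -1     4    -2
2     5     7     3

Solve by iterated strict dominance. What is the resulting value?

Column r1 is strictly dominated by r3 for the minimizer (-2<-1, 3<5); eliminate r1.
Column r2 is strictly dominated by r3 for the minimizer (-2<4, 3<7); eliminate r2.
Row 1 is strictly dominated by row 2 (3>-2); eliminate 1.
Only (2, r3) remains, with payoff 3.

3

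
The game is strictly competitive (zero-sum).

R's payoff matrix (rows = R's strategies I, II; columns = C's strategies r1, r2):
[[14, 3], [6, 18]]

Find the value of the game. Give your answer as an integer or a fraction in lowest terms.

234/23

Row minima are 3 and 6, so R's maximin is 6; column maxima are 14 and 18, so C's minimax is 14. These differ, so the equilibrium is in mixed strategies.
Let R play I with probability p. C is indifferent when 14p + 6(1−p) = 3p + 18(1−p), giving p = 12/23.
Let C play r1 with probability q. R is indifferent when 14q + 3(1−q) = 6q + 18(1−q), giving q = 15/23.
The value is 14·(15/23) + (3)·(8/23) = 234/23.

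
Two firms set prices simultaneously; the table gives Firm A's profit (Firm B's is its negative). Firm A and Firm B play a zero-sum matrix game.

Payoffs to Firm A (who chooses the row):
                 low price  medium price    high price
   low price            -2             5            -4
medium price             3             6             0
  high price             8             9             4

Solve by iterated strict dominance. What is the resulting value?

Row medium price is strictly dominated by row high price (8>3, 9>6, 4>0); eliminate medium price.
Column low price is strictly dominated by high price for Firm B (-4<-2, 4<8); eliminate low price.
Row low price is strictly dominated by row high price (9>5, 4>-4); eliminate low price.
Column medium price is strictly dominated by high price for Firm B (4<9); eliminate medium price.
Only (high price, high price) remains, with payoff 4.

4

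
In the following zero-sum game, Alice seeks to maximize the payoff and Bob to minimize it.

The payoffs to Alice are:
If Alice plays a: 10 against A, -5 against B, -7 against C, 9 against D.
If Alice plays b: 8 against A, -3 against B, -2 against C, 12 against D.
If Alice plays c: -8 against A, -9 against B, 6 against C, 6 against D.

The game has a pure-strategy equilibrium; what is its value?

-3

Row minima: -7, -3, -9 → Alice's maximin is -3.
Column maxima: 10, -3, 6, 12 → Bob's minimax is -3.
They coincide at (b, B), so the value is -3.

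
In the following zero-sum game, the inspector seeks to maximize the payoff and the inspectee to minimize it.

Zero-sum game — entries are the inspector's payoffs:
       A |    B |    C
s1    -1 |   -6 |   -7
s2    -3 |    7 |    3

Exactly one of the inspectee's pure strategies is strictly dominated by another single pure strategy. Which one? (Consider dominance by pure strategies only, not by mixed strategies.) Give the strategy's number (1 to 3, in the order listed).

The inspectee prefers columns that give the inspector less. Compare B with C: -7 < -6, 3 < 7.
So C strictly dominates B for the inspectee; B is strictly dominated.

2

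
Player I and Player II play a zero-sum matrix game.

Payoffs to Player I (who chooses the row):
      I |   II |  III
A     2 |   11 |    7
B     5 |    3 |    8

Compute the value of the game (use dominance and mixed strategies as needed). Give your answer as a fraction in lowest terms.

Column III is strictly dominated by I for Player II (it gives Player I more in every row).
The remaining 2×2 game on (A, B) × (I, II) has no saddle point. Let Player I play A with probability p; indifference gives 2p + 5(1−p) = 11p + 3(1−p), so p = 2/11.
Similarly Player II's optimal q on I is 8/11, and the value is 2·(8/11) + (11)·(3/11) = 49/11.

49/11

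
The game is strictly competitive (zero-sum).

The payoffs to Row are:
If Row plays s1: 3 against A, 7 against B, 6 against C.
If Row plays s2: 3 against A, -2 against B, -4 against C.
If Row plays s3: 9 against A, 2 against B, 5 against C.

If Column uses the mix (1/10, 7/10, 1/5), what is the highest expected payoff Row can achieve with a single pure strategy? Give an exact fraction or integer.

s1: (3)·(1/10) + (7)·(7/10) + (6)·(1/5) = 32/5.
s2: (3)·(1/10) + (-2)·(7/10) + (-4)·(1/5) = -19/10.
s3: (9)·(1/10) + (2)·(7/10) + (5)·(1/5) = 33/10.
The best pure response is s1 with expected payoff 32/5.

32/5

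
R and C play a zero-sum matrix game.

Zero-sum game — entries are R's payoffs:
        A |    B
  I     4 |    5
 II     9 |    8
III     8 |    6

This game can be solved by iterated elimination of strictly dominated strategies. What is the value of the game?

Row III is strictly dominated by row II (9>8, 8>6); eliminate III.
Row I is strictly dominated by row II (9>4, 8>5); eliminate I.
Column A is strictly dominated by B for C (8<9); eliminate A.
Only (II, B) remains, with payoff 8.

8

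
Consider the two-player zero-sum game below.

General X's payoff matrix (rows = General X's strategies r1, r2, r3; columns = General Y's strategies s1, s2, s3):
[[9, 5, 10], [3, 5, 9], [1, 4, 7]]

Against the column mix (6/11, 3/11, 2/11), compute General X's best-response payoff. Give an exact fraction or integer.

89/11

r1: (9)·(6/11) + (5)·(3/11) + (10)·(2/11) = 89/11.
r2: (3)·(6/11) + (5)·(3/11) + (9)·(2/11) = 51/11.
r3: (1)·(6/11) + (4)·(3/11) + (7)·(2/11) = 32/11.
The best pure response is r1 with expected payoff 89/11.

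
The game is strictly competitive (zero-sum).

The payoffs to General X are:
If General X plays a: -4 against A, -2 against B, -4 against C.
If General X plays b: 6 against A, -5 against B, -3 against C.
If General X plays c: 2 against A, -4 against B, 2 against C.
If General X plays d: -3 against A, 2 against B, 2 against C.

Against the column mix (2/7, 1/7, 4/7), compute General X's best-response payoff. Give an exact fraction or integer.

8/7

a: (-4)·(2/7) + (-2)·(1/7) + (-4)·(4/7) = -26/7.
b: (6)·(2/7) + (-5)·(1/7) + (-3)·(4/7) = -5/7.
c: (2)·(2/7) + (-4)·(1/7) + (2)·(4/7) = 8/7.
d: (-3)·(2/7) + (2)·(1/7) + (2)·(4/7) = 4/7.
The best pure response is c with expected payoff 8/7.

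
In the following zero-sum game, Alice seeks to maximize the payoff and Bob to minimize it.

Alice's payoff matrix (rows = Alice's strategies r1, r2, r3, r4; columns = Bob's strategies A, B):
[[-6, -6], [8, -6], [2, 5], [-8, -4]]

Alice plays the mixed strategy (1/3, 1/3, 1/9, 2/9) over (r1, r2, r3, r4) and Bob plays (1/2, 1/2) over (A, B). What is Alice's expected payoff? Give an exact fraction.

Against (1/2, 1/2), each row's expected payoff is r1: -6; r2: 1; r3: 7/2; r4: -6.
Taking the (1/3, 1/3, 1/9, 2/9)-weighted average: (1/3)·(-6) + (1/3)·(1) + (1/9)·(7/2) + (2/9)·(-6) = -47/18.

-47/18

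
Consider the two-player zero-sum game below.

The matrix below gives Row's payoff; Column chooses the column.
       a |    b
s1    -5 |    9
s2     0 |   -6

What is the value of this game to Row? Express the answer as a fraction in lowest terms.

Row minima are -5 and -6, so Row's maximin is -5; column maxima are 0 and 9, so Column's minimax is 0. These differ, so the equilibrium is in mixed strategies.
Let Row play s1 with probability p. Column is indifferent when −5p = 9p − 6(1−p), giving p = 3/10.
Let Column play a with probability q. Row is indifferent when −5q + 9(1−q) = −6(1−q), giving q = 3/4.
The value is -5·(3/4) + (9)·(1/4) = -3/2.

-3/2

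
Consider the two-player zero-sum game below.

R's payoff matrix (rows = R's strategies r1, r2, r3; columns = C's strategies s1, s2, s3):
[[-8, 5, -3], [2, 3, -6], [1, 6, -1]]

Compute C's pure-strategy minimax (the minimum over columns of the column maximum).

The worst case (largest entry) in each column is s1: 2, s2: 6, s3: -1.
The best (smallest) of these is -1.

-1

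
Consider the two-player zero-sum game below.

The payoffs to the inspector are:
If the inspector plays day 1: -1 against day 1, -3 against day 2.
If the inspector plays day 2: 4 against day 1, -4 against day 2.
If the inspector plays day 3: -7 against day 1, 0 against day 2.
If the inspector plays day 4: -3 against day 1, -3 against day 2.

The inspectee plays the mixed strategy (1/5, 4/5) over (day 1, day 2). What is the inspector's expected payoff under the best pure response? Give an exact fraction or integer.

day 1: (-1)·(1/5) + (-3)·(4/5) = -13/5.
day 2: (4)·(1/5) + (-4)·(4/5) = -12/5.
day 3: (-7)·(1/5) + (0)·(4/5) = -7/5.
day 4: (-3)·(1/5) + (-3)·(4/5) = -3.
The best pure response is day 3 with expected payoff -7/5.

-7/5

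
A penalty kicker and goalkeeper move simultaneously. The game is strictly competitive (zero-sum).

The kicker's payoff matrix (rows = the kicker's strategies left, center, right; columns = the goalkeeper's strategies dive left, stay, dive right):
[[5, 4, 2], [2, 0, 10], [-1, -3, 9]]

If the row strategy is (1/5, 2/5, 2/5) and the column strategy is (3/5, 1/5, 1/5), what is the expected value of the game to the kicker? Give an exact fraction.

Against (3/5, 1/5, 1/5), each row's expected payoff is left: 21/5; center: 16/5; right: 3/5.
Taking the (1/5, 2/5, 2/5)-weighted average: (1/5)·(21/5) + (2/5)·(16/5) + (2/5)·(3/5) = 59/25.

59/25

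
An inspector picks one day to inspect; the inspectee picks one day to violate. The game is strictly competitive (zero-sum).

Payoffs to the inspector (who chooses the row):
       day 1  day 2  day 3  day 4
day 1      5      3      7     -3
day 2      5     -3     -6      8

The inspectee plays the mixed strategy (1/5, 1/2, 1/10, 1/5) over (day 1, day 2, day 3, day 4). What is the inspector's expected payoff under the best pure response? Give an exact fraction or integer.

13/5

day 1: (5)·(1/5) + (3)·(1/2) + (7)·(1/10) + (-3)·(1/5) = 13/5.
day 2: (5)·(1/5) + (-3)·(1/2) + (-6)·(1/10) + (8)·(1/5) = 1/2.
The best pure response is day 1 with expected payoff 13/5.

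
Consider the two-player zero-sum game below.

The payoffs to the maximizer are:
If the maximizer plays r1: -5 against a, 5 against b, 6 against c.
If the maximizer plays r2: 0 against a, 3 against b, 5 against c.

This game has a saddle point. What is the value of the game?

0

Row minima: -5, 0 → the maximizer's maximin is 0.
Column maxima: 0, 5, 6 → the minimizer's minimax is 0.
They coincide at (r2, a), so the value is 0.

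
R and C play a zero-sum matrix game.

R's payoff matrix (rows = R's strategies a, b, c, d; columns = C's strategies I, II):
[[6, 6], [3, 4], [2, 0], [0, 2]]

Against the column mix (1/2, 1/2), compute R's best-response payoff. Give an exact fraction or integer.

6

a: (6)·(1/2) + (6)·(1/2) = 6.
b: (3)·(1/2) + (4)·(1/2) = 7/2.
c: (2)·(1/2) + (0)·(1/2) = 1.
d: (0)·(1/2) + (2)·(1/2) = 1.
The best pure response is a with expected payoff 6.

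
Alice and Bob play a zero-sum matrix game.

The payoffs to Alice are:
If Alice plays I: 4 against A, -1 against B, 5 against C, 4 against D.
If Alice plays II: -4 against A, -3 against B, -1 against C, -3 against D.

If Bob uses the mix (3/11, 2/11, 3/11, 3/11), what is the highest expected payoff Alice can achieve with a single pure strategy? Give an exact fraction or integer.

I: (4)·(3/11) + (-1)·(2/11) + (5)·(3/11) + (4)·(3/11) = 37/11.
II: (-4)·(3/11) + (-3)·(2/11) + (-1)·(3/11) + (-3)·(3/11) = -30/11.
The best pure response is I with expected payoff 37/11.

37/11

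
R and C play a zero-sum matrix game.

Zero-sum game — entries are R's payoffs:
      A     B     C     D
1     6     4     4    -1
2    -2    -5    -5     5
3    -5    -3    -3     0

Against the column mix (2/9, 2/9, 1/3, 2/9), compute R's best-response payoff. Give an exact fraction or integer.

1: (6)·(2/9) + (4)·(2/9) + (4)·(1/3) + (-1)·(2/9) = 10/3.
2: (-2)·(2/9) + (-5)·(2/9) + (-5)·(1/3) + (5)·(2/9) = -19/9.
3: (-5)·(2/9) + (-3)·(2/9) + (-3)·(1/3) + (0)·(2/9) = -25/9.
The best pure response is 1 with expected payoff 10/3.

10/3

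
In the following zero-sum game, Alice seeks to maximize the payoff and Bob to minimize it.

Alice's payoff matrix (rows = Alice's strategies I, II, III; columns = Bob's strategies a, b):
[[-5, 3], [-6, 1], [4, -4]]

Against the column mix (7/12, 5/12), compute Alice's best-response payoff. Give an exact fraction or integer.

I: (-5)·(7/12) + (3)·(5/12) = -5/3.
II: (-6)·(7/12) + (1)·(5/12) = -37/12.
III: (4)·(7/12) + (-4)·(5/12) = 2/3.
The best pure response is III with expected payoff 2/3.

2/3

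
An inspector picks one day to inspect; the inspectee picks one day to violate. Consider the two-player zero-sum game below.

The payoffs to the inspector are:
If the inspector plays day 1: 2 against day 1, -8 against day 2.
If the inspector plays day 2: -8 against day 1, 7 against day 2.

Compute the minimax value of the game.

Row minima are -8 and -8, so the inspector's maximin is -8; column maxima are 2 and 7, so the inspectee's minimax is 2. These differ, so the equilibrium is in mixed strategies.
Let the inspector play day 1 with probability p. The inspectee is indifferent when 2p − 8(1−p) = −8p + 7(1−p), giving p = 3/5.
Let the inspectee play day 1 with probability q. The inspector is indifferent when 2q − 8(1−q) = −8q + 7(1−q), giving q = 3/5.
The value is 2·(3/5) + (-8)·(2/5) = -2.

-2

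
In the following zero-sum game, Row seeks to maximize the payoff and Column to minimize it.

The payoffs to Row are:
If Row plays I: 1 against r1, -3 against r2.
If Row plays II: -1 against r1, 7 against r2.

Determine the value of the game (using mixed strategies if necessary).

1/3

Row minima are -3 and -1, so Row's maximin is -1; column maxima are 1 and 7, so Column's minimax is 1. These differ, so the equilibrium is in mixed strategies.
Let Row play I with probability p. Column is indifferent when p − (1−p) = −3p + 7(1−p), giving p = 2/3.
Let Column play r1 with probability q. Row is indifferent when q − 3(1−q) = −q + 7(1−q), giving q = 5/6.
The value is 1·(5/6) + (-3)·(1/6) = 1/3.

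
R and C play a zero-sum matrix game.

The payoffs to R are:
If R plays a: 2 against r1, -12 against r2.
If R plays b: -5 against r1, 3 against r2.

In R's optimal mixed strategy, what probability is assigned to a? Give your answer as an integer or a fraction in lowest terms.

4/11

Row minima are -12 and -5, so R's maximin is -5; column maxima are 2 and 3, so C's minimax is 2. These differ, so the equilibrium is in mixed strategies.
Let R play a with probability p. C is indifferent when 2p − 5(1−p) = −12p + 3(1−p), giving p = 4/11.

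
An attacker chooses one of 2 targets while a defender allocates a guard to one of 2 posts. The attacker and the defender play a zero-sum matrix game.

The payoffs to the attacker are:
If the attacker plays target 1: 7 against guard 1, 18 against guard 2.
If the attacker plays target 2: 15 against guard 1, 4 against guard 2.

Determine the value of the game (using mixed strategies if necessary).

11

Row minima are 7 and 4, so the attacker's maximin is 7; column maxima are 15 and 18, so the defender's minimax is 15. These differ, so the equilibrium is in mixed strategies.
Let the attacker play target 1 with probability p. The defender is indifferent when 7p + 15(1−p) = 18p + 4(1−p), giving p = 1/2.
Let the defender play guard 1 with probability q. The attacker is indifferent when 7q + 18(1−q) = 15q + 4(1−q), giving q = 7/11.
The value is 7·(7/11) + (18)·(4/11) = 11.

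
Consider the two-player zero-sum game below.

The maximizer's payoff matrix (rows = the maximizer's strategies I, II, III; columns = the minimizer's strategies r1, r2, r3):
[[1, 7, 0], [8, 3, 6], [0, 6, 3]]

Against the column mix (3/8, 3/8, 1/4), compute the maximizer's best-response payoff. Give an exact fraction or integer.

I: (1)·(3/8) + (7)·(3/8) + (0)·(1/4) = 3.
II: (8)·(3/8) + (3)·(3/8) + (6)·(1/4) = 45/8.
III: (0)·(3/8) + (6)·(3/8) + (3)·(1/4) = 3.
The best pure response is II with expected payoff 45/8.

45/8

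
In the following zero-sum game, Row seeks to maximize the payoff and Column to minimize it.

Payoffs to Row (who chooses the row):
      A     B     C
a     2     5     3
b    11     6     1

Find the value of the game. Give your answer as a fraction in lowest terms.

Column B is strictly dominated by C for Column (it gives Row more in every row).
The remaining 2×2 game on (a, b) × (A, C) has no saddle point. Let Row play a with probability p; indifference gives 2p + 11(1−p) = 3p + (1−p), so p = 10/11.
Similarly Column's optimal q on A is 2/11, and the value is 2·(2/11) + (3)·(9/11) = 31/11.

31/11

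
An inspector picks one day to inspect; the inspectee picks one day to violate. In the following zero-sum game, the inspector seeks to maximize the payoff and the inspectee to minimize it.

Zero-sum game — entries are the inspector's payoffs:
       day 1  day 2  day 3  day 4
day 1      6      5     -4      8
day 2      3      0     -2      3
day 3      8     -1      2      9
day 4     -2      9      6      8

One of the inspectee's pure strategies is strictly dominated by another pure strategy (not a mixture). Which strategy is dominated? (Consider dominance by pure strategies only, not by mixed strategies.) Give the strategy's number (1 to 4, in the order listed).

The inspectee prefers columns that give the inspector less. Compare day 4 with day 3: -4 < 8, -2 < 3, 2 < 9, 6 < 8.
So day 3 strictly dominates day 4 for the inspectee; day 4 is strictly dominated.

4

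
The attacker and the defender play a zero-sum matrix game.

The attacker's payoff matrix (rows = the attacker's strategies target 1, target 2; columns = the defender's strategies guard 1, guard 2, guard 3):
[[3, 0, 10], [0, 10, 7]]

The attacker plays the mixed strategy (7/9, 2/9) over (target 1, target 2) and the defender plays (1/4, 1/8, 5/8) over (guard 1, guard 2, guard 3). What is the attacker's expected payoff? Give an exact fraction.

241/36

Against (1/4, 1/8, 5/8), each row's expected payoff is target 1: 7; target 2: 45/8.
Taking the (7/9, 2/9)-weighted average: (7/9)·(7) + (2/9)·(45/8) = 241/36.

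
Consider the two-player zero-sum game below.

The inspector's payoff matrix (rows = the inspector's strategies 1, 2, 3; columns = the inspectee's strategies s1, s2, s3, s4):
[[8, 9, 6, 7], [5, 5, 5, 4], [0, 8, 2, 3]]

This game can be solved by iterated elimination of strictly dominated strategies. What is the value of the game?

6

Column s2 is strictly dominated by s4 for the inspectee (7<9, 4<5, 3<8); eliminate s2.
Row 2 is strictly dominated by row 1 (8>5, 6>5, 7>4); eliminate 2.
Column s4 is strictly dominated by s3 for the inspectee (6<7, 2<3); eliminate s4.
Row 3 is strictly dominated by row 1 (8>0, 6>2); eliminate 3.
Column s1 is strictly dominated by s3 for the inspectee (6<8); eliminate s1.
Only (1, s3) remains, with payoff 6.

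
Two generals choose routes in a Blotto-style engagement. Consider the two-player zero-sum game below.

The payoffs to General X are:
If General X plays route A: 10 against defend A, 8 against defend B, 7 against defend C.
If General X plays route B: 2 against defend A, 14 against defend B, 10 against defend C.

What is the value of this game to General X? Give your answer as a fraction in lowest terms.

Column defend B is strictly dominated by defend C for General Y (it gives General X more in every row).
The remaining 2×2 game on (route A, route B) × (defend A, defend C) has no saddle point. Let General X play route A with probability p; indifference gives 10p + 2(1−p) = 7p + 10(1−p), so p = 8/11.
Similarly General Y's optimal q on defend A is 3/11, and the value is 10·(3/11) + (7)·(8/11) = 86/11.

86/11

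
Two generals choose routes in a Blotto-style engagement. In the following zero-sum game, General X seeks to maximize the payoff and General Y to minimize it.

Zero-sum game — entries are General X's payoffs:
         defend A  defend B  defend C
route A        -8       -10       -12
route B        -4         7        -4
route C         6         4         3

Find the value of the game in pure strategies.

3

Row minima: -12, -4, 3 → General X's maximin is 3.
Column maxima: 6, 7, 3 → General Y's minimax is 3.
They coincide at (route C, defend C), so the value is 3.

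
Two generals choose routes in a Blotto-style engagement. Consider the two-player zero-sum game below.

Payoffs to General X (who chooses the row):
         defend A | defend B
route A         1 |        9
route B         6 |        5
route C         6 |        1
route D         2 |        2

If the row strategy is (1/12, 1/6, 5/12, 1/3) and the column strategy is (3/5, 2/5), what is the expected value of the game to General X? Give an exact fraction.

217/60

Against (3/5, 2/5), each row's expected payoff is route A: 21/5; route B: 28/5; route C: 4; route D: 2.
Taking the (1/12, 1/6, 5/12, 1/3)-weighted average: (1/12)·(21/5) + (1/6)·(28/5) + (5/12)·(4) + (1/3)·(2) = 217/60.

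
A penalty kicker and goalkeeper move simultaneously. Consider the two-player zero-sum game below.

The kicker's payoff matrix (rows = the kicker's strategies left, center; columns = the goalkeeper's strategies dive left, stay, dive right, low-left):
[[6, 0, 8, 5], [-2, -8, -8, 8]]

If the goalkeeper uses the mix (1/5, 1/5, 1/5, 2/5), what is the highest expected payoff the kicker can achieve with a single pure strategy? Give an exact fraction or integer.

left: (6)·(1/5) + (0)·(1/5) + (8)·(1/5) + (5)·(2/5) = 24/5.
center: (-2)·(1/5) + (-8)·(1/5) + (-8)·(1/5) + (8)·(2/5) = -2/5.
The best pure response is left with expected payoff 24/5.

24/5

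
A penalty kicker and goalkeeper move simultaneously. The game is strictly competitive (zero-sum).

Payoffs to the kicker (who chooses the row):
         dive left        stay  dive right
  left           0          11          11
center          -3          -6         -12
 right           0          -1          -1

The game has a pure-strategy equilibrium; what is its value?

Row minima: 0, -12, -1 → the kicker's maximin is 0.
Column maxima: 0, 11, 11 → the goalkeeper's minimax is 0.
They coincide at (left, dive left), so the value is 0.

0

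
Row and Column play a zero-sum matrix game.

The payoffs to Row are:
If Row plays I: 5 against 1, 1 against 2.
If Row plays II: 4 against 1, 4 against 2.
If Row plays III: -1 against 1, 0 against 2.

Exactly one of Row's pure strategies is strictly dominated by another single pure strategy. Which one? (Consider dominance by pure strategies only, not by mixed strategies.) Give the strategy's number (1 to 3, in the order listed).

3

Compare III with I: 5 > -1, 1 > 0.
So I strictly dominates III for Row; III is strictly dominated.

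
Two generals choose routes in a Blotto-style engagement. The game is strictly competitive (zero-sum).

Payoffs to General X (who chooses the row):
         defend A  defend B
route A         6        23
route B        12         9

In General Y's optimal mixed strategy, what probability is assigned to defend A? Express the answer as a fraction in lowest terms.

7/10

Row minima are 6 and 9, so General X's maximin is 9; column maxima are 12 and 23, so General Y's minimax is 12. These differ, so the equilibrium is in mixed strategies.
Let General Y play defend A with probability q. General X is indifferent when 6q + 23(1−q) = 12q + 9(1−q), giving q = 7/10.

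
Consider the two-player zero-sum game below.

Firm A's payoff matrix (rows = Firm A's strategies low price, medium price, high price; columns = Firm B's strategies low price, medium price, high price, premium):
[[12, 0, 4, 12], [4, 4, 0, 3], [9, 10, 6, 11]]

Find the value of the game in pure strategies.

6

Row minima: 0, 0, 6 → Firm A's maximin is 6.
Column maxima: 12, 10, 6, 12 → Firm B's minimax is 6.
They coincide at (high price, high price), so the value is 6.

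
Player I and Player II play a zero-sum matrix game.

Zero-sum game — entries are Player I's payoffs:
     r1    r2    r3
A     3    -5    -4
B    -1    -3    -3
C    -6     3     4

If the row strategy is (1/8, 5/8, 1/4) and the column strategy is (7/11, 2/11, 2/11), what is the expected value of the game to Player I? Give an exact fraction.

-37/22

Against (7/11, 2/11, 2/11), each row's expected payoff is A: 3/11; B: -19/11; C: -28/11.
Taking the (1/8, 5/8, 1/4)-weighted average: (1/8)·(3/11) + (5/8)·(-19/11) + (1/4)·(-28/11) = -37/22.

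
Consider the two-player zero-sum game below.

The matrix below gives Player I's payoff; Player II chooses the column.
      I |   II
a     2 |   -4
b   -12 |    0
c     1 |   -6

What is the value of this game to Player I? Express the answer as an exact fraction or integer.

Row c is strictly dominated by row a, so Player I never plays it.
The remaining 2×2 game on (a, b) × (I, II) has no saddle point. Let Player I play a with probability p; indifference gives 2p − 12(1−p) = −4p, so p = 2/3.
Similarly Player II's optimal q on I is 2/9, and the value is 2·(2/9) + (-4)·(7/9) = -8/3.

-8/3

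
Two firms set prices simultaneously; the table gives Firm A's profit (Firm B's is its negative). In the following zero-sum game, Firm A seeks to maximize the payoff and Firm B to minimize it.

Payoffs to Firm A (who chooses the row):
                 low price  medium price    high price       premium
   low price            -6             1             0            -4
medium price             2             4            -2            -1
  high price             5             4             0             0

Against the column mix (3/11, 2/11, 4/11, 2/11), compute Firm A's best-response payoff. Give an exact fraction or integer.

23/11

low price: (-6)·(3/11) + (1)·(2/11) + (0)·(4/11) + (-4)·(2/11) = -24/11.
medium price: (2)·(3/11) + (4)·(2/11) + (-2)·(4/11) + (-1)·(2/11) = 4/11.
high price: (5)·(3/11) + (4)·(2/11) + (0)·(4/11) + (0)·(2/11) = 23/11.
The best pure response is high price with expected payoff 23/11.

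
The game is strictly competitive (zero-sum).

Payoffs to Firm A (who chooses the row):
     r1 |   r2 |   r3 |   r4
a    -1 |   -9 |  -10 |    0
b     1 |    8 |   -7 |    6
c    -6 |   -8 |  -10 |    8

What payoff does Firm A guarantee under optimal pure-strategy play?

Row minima: -10, -7, -10 → Firm A's maximin is -7.
Column maxima: 1, 8, -7, 8 → Firm B's minimax is -7.
They coincide at (b, r3), so the value is -7.

-7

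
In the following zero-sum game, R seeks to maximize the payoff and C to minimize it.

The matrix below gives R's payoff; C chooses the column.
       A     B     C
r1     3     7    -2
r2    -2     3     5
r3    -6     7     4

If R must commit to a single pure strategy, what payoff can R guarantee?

The worst-case payoff for each row is r1: -2, r2: -2, r3: -6.
The best of these is -2.

-2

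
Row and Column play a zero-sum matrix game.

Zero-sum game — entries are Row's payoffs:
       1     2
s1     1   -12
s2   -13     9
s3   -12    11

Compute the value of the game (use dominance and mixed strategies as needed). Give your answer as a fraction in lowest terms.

-133/36

Row s2 is strictly dominated by row s3, so Row never plays it.
The remaining 2×2 game on (s1, s3) × (1, 2) has no saddle point. Let Row play s1 with probability p; indifference gives p − 12(1−p) = −12p + 11(1−p), so p = 23/36.
Similarly Column's optimal q on 1 is 23/36, and the value is 1·(23/36) + (-12)·(13/36) = -133/36.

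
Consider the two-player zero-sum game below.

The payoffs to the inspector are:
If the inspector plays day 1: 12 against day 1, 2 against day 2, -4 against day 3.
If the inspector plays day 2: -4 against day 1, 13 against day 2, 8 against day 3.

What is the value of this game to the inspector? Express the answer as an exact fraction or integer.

20/7

Column day 2 is strictly dominated by day 3 for the inspectee (it gives the inspector more in every row).
The remaining 2×2 game on (day 1, day 2) × (day 1, day 3) has no saddle point. Let the inspector play day 1 with probability p; indifference gives 12p − 4(1−p) = −4p + 8(1−p), so p = 3/7.
Similarly the inspectee's optimal q on day 1 is 3/7, and the value is 12·(3/7) + (-4)·(4/7) = 20/7.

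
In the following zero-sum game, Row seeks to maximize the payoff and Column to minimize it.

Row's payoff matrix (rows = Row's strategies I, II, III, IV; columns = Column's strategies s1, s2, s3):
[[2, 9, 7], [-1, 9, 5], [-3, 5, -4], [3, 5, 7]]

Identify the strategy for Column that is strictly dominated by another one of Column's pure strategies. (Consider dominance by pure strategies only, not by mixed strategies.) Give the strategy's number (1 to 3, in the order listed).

2

Column prefers columns that give Row less. Compare s2 with s1: 2 < 9, -1 < 9, -3 < 5, 3 < 5.
So s1 strictly dominates s2 for Column; s2 is strictly dominated.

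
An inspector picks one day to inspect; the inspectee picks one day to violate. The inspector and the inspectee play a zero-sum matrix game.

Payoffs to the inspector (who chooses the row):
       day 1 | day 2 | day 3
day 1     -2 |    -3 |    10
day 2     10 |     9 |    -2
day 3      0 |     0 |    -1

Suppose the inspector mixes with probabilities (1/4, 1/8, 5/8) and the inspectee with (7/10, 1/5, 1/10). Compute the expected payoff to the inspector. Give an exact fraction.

61/80

Against (7/10, 1/5, 1/10), each row's expected payoff is day 1: -1; day 2: 43/5; day 3: -1/10.
Taking the (1/4, 1/8, 5/8)-weighted average: (1/4)·(-1) + (1/8)·(43/5) + (5/8)·(-1/10) = 61/80.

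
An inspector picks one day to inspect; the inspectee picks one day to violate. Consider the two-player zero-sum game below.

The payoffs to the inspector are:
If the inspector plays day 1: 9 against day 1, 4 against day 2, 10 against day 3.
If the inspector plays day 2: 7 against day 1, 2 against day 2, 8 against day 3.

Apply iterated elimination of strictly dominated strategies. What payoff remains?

4

Row day 2 is strictly dominated by row day 1 (9>7, 4>2, 10>8); eliminate day 2.
Column day 3 is strictly dominated by day 1 for the inspectee (9<10); eliminate day 3.
Column day 1 is strictly dominated by day 2 for the inspectee (4<9); eliminate day 1.
Only (day 1, day 2) remains, with payoff 4.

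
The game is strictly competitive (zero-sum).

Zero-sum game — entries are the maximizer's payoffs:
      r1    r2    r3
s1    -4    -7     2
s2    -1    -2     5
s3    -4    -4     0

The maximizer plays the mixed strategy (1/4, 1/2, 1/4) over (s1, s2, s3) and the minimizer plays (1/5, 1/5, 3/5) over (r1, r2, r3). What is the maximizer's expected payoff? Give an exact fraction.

Against (1/5, 1/5, 3/5), each row's expected payoff is s1: -1; s2: 12/5; s3: -8/5.
Taking the (1/4, 1/2, 1/4)-weighted average: (1/4)·(-1) + (1/2)·(12/5) + (1/4)·(-8/5) = 11/20.

11/20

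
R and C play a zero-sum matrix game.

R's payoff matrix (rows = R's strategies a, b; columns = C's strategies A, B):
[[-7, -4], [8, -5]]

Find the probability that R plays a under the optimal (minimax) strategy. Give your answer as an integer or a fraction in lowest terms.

Row minima are -7 and -5, so R's maximin is -5; column maxima are 8 and -4, so C's minimax is -4. These differ, so the equilibrium is in mixed strategies.
Let R play a with probability p. C is indifferent when −7p + 8(1−p) = −4p − 5(1−p), giving p = 13/16.

13/16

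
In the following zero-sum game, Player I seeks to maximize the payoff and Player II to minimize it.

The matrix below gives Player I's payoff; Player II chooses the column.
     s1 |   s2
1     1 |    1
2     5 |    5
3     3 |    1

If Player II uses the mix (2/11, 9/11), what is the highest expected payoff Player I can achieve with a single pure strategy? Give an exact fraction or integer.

1: (1)·(2/11) + (1)·(9/11) = 1.
2: (5)·(2/11) + (5)·(9/11) = 5.
3: (3)·(2/11) + (1)·(9/11) = 15/11.
The best pure response is 2 with expected payoff 5.

5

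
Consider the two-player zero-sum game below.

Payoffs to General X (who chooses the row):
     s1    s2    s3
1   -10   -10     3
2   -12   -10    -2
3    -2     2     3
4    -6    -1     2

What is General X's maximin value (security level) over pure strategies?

-2

The worst-case payoff for each row is 1: -10, 2: -12, 3: -2, 4: -6.
The best of these is -2.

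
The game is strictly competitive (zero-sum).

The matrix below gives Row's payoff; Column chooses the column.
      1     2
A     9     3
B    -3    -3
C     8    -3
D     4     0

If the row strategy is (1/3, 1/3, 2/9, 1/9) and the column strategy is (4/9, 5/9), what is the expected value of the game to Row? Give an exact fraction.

122/81

Against (4/9, 5/9), each row's expected payoff is A: 17/3; B: -3; C: 17/9; D: 16/9.
Taking the (1/3, 1/3, 2/9, 1/9)-weighted average: (1/3)·(17/3) + (1/3)·(-3) + (2/9)·(17/9) + (1/9)·(16/9) = 122/81.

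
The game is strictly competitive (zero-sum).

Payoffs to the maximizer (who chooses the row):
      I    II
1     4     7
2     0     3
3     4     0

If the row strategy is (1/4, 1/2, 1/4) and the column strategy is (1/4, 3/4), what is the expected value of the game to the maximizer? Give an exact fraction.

Against (1/4, 3/4), each row's expected payoff is 1: 25/4; 2: 9/4; 3: 1.
Taking the (1/4, 1/2, 1/4)-weighted average: (1/4)·(25/4) + (1/2)·(9/4) + (1/4)·(1) = 47/16.

47/16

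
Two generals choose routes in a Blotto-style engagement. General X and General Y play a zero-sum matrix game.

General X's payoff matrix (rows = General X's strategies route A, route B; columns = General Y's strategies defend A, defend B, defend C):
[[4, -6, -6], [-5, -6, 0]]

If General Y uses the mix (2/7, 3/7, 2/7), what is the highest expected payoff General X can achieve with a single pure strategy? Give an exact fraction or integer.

-22/7

route A: (4)·(2/7) + (-6)·(3/7) + (-6)·(2/7) = -22/7.
route B: (-5)·(2/7) + (-6)·(3/7) + (0)·(2/7) = -4.
The best pure response is route A with expected payoff -22/7.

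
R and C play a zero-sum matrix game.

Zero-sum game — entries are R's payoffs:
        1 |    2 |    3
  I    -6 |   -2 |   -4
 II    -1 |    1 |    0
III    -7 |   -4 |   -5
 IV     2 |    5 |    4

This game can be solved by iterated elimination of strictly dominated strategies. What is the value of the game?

Row II is strictly dominated by row IV (2>-1, 5>1, 4>0); eliminate II.
Column 3 is strictly dominated by 1 for C (-6<-4, -7<-5, 2<4); eliminate 3.
Column 2 is strictly dominated by 1 for C (-6<-2, -7<-4, 2<5); eliminate 2.
Row III is strictly dominated by row I (-6>-7); eliminate III.
Row I is strictly dominated by row IV (2>-6); eliminate I.
Only (IV, 1) remains, with payoff 2.

2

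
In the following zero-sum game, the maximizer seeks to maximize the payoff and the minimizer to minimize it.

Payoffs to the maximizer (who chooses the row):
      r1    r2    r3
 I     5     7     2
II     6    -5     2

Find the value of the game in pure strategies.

2

Row minima: 2, -5 → the maximizer's maximin is 2.
Column maxima: 6, 7, 2 → the minimizer's minimax is 2.
They coincide at (I, r3), so the value is 2.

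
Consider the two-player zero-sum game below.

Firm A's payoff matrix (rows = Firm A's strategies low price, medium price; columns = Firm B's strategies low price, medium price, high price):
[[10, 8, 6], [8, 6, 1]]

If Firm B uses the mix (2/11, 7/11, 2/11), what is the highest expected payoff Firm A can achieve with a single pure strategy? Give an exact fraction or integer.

low price: (10)·(2/11) + (8)·(7/11) + (6)·(2/11) = 8.
medium price: (8)·(2/11) + (6)·(7/11) + (1)·(2/11) = 60/11.
The best pure response is low price with expected payoff 8.

8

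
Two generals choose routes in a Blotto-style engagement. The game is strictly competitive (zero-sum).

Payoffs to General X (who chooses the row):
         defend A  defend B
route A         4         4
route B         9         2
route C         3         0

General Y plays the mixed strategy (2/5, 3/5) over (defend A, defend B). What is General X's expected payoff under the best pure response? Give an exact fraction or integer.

route A: (4)·(2/5) + (4)·(3/5) = 4.
route B: (9)·(2/5) + (2)·(3/5) = 24/5.
route C: (3)·(2/5) + (0)·(3/5) = 6/5.
The best pure response is route B with expected payoff 24/5.

24/5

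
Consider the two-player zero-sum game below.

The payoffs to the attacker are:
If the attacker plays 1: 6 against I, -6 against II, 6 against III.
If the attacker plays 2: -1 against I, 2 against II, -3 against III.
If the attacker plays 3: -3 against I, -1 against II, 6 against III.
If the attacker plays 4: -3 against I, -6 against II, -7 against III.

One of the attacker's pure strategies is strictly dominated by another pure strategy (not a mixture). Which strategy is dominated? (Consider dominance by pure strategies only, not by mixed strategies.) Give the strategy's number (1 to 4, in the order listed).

Compare 4 with 2: -1 > -3, 2 > -6, -3 > -7.
So 2 strictly dominates 4 for the attacker; 4 is strictly dominated.

4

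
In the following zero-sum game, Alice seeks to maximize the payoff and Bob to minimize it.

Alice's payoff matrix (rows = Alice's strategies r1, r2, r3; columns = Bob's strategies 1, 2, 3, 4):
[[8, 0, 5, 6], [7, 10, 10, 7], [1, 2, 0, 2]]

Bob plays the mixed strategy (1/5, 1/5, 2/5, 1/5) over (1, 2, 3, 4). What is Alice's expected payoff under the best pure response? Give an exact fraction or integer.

r1: (8)·(1/5) + (0)·(1/5) + (5)·(2/5) + (6)·(1/5) = 24/5.
r2: (7)·(1/5) + (10)·(1/5) + (10)·(2/5) + (7)·(1/5) = 44/5.
r3: (1)·(1/5) + (2)·(1/5) + (0)·(2/5) + (2)·(1/5) = 1.
The best pure response is r2 with expected payoff 44/5.

44/5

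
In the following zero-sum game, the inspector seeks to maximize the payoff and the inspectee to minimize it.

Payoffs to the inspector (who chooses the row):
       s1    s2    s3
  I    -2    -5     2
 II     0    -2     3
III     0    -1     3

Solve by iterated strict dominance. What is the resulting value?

-1

Column s1 is strictly dominated by s2 for the inspectee (-5<-2, -2<0, -1<0); eliminate s1.
Row I is strictly dominated by row II (-2>-5, 3>2); eliminate I.
Column s3 is strictly dominated by s2 for the inspectee (-2<3, -1<3); eliminate s3.
Row II is strictly dominated by row III (-1>-2); eliminate II.
Only (III, s2) remains, with payoff -1.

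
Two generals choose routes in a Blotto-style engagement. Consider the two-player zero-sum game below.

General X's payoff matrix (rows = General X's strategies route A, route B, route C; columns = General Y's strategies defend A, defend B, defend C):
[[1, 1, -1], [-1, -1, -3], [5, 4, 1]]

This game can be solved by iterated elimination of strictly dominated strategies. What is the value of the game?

Row route B is strictly dominated by row route A (1>-1, 1>-1, -1>-3); eliminate route B.
Row route A is strictly dominated by row route C (5>1, 4>1, 1>-1); eliminate route A.
Column defend B is strictly dominated by defend C for General Y (1<4); eliminate defend B.
Column defend A is strictly dominated by defend C for General Y (1<5); eliminate defend A.
Only (route C, defend C) remains, with payoff 1.

1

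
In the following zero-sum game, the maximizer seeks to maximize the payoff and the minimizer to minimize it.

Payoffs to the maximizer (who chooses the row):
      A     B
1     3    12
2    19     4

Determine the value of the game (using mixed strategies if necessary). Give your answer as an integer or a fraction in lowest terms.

Row minima are 3 and 4, so the maximizer's maximin is 4; column maxima are 19 and 12, so the minimizer's minimax is 12. These differ, so the equilibrium is in mixed strategies.
Let the maximizer play 1 with probability p. The minimizer is indifferent when 3p + 19(1−p) = 12p + 4(1−p), giving p = 5/8.
Let the minimizer play A with probability q. The maximizer is indifferent when 3q + 12(1−q) = 19q + 4(1−q), giving q = 1/3.
The value is 3·(1/3) + (12)·(2/3) = 9.

9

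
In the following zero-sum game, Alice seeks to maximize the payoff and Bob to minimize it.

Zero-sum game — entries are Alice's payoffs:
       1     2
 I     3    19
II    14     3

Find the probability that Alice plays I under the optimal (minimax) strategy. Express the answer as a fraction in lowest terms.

Row minima are 3 and 3, so Alice's maximin is 3; column maxima are 14 and 19, so Bob's minimax is 14. These differ, so the equilibrium is in mixed strategies.
Let Alice play I with probability p. Bob is indifferent when 3p + 14(1−p) = 19p + 3(1−p), giving p = 11/27.

11/27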